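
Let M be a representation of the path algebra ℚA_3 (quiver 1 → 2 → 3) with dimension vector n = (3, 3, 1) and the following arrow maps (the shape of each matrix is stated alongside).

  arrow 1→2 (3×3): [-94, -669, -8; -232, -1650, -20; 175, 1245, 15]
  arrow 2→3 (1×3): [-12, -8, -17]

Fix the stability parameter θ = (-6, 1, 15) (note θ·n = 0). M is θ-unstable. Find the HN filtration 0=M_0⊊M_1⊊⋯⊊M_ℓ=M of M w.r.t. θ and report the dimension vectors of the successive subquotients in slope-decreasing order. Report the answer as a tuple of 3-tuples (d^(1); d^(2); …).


Via rank(M_{q-1}∘⋯∘M_p): M ≅ I[1,1], I[1,2], I[1,3], I[2,2].
μ_θ-semistable layers: μ^(1)=15; μ^(2)=1; μ^(3)=-6

((0, 0, 1); (0, 3, 0); (3, 0, 0))


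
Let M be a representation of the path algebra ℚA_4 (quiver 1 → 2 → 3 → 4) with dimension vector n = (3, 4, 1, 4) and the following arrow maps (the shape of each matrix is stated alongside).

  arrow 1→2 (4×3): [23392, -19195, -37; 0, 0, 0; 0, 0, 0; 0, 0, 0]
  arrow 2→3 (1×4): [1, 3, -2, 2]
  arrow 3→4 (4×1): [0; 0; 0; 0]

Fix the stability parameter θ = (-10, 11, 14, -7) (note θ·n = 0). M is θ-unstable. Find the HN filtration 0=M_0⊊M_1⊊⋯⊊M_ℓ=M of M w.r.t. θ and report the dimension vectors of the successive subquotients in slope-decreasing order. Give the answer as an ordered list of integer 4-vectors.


Barcode: M ≅ I[1,1]^2, I[1,3], I[2,2]^3, I[4,4]^4. HN layers by μ_θ (4 steps, strictly decreasing):
  μ^(1)=14; μ^(2)=11; μ^(3)=-7; μ^(4)=-10

((0, 0, 1, 0); (0, 4, 0, 0); (0, 0, 0, 4); (3, 0, 0, 0))


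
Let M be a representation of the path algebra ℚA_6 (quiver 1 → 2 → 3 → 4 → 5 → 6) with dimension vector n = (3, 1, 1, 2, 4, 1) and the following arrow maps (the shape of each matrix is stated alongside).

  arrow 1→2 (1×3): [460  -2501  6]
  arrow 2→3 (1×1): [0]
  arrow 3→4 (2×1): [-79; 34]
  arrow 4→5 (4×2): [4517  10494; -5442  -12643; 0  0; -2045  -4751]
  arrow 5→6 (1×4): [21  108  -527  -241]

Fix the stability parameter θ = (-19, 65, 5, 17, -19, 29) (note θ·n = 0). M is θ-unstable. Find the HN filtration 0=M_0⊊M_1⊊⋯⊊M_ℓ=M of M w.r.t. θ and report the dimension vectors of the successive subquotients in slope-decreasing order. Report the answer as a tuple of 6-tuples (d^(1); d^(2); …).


Barcode: M ≅ I[1,1]^2, I[1,2], I[3,5], I[4,6], I[5,5]^2. HN layers by μ_θ (5 steps, strictly decreasing):
  μ^(1)=65; μ^(2)=29; μ^(3)=1; μ^(4)=-1; μ^(5)=-19

((0, 1, 0, 0, 0, 0); (0, 0, 0, 0, 0, 1); (0, 0, 1, 1, 1, 0); (0, 0, 0, 1, 1, 0); (3, 0, 0, 0, 2, 0))


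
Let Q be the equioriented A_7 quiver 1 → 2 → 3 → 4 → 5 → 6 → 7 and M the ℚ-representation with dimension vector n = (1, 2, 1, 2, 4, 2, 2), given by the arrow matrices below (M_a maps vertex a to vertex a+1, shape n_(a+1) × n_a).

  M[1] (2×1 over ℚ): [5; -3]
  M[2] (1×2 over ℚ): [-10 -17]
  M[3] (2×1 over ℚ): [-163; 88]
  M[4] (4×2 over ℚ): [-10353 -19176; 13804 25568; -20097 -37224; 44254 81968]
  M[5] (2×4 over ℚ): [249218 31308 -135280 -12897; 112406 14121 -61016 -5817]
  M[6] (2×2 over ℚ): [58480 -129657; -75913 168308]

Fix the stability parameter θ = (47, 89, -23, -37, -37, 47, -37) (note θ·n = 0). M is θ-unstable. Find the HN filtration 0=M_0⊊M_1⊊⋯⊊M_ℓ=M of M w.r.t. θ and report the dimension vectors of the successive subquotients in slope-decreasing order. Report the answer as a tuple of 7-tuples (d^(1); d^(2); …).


Barcode: M ≅ I[1,5], I[2,2], I[4,4], I[5,5], I[5,7]^2. HN layers by μ_θ (4 steps, strictly decreasing):
  μ^(1)=89; μ^(2)=39/5; μ^(3)=5; μ^(4)=-37

((0, 1, 0, 0, 0, 0, 0); (1, 1, 1, 1, 1, 0, 0); (0, 0, 0, 0, 0, 2, 2); (0, 0, 0, 1, 3, 0, 0))


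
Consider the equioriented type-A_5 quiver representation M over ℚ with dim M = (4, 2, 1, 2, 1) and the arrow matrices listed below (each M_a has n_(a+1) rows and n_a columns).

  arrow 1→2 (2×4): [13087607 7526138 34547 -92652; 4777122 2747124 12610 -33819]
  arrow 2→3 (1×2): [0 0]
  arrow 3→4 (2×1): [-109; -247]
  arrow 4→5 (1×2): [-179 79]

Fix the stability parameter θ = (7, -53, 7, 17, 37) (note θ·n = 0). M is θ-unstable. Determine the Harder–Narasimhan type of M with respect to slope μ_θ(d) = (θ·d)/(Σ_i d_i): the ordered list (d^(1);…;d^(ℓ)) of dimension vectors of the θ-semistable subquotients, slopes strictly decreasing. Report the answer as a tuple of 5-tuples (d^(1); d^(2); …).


Barcode: M ≅ I[1,1]^2, I[1,2]^2, I[3,5], I[4,4]. HN layers by μ_θ (4 steps, strictly decreasing):
  μ^(1)=37; μ^(2)=17; μ^(3)=7; μ^(4)=-23

((0, 0, 0, 0, 1); (0, 0, 0, 2, 0); (2, 0, 1, 0, 0); (2, 2, 0, 0, 0))


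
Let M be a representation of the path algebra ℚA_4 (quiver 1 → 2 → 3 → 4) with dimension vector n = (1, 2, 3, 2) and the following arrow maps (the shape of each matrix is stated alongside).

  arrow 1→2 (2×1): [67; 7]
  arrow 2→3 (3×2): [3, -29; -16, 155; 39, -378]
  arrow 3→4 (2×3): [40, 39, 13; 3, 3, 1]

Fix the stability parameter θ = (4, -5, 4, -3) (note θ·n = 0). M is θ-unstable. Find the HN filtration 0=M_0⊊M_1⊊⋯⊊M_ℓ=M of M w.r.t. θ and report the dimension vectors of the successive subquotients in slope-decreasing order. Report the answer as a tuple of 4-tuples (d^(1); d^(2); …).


Interval decomposition of M: I[1,4], I[2,3], I[3,4].
HN type (ℓ=4): μ^(1)=4; μ^(2)=1/2; μ^(3)=-1/2; μ^(4)=-5

((0, 0, 1, 0); (0, 0, 2, 2); (1, 1, 0, 0); (0, 1, 0, 0))


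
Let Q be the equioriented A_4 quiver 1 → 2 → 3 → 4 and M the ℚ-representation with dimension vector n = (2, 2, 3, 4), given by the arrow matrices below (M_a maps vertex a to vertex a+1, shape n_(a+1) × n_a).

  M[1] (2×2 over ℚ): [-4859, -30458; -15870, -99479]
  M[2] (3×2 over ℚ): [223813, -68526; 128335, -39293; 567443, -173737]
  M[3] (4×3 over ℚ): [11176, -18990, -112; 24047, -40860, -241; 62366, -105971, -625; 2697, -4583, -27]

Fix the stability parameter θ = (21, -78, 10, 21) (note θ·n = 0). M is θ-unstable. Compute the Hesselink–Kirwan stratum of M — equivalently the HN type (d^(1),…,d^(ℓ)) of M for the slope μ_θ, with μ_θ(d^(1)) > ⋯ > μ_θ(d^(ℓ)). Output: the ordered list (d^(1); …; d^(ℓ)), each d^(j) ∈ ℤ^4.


Barcode: M ≅ I[1,4]^2, I[3,4], I[4,4]. HN layers by μ_θ (3 steps, strictly decreasing):
  μ^(1)=21; μ^(2)=10; μ^(3)=-57/2

((0, 0, 0, 4); (0, 0, 3, 0); (2, 2, 0, 0))


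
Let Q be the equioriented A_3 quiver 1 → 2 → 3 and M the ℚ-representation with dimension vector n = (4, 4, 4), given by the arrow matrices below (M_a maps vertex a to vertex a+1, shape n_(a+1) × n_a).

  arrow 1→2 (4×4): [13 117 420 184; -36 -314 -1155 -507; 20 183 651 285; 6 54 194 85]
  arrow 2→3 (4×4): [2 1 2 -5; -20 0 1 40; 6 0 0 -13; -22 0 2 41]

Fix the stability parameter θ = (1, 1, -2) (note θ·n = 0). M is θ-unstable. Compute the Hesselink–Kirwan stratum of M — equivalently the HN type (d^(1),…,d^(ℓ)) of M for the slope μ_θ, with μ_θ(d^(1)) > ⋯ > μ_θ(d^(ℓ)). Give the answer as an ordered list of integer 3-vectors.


Via rank(M_{q-1}∘⋯∘M_p): M ≅ I[1,2], I[1,3]^3, I[3,3].
μ_θ-semistable layers: μ^(1)=1; μ^(2)=0; μ^(3)=-2

((1, 1, 0); (3, 3, 3); (0, 0, 1))


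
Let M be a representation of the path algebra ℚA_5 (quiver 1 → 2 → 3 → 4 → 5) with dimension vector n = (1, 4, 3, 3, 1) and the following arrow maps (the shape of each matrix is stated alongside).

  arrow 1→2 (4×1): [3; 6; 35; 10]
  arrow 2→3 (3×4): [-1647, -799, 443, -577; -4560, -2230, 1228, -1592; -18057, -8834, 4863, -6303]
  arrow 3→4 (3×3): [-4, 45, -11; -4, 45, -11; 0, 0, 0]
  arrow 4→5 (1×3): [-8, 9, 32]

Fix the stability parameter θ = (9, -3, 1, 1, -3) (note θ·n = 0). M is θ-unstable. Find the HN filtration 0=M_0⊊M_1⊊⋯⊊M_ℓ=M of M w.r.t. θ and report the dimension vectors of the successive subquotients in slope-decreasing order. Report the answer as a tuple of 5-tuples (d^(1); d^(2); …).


Barcode: M ≅ I[1,2], I[2,3]^2, I[2,5], I[4,4]^2. HN layers by μ_θ (4 steps, strictly decreasing):
  μ^(1)=3; μ^(2)=1; μ^(3)=-1/3; μ^(4)=-3

((1, 1, 0, 0, 0); (0, 0, 2, 2, 0); (0, 0, 1, 1, 1); (0, 3, 0, 0, 0))


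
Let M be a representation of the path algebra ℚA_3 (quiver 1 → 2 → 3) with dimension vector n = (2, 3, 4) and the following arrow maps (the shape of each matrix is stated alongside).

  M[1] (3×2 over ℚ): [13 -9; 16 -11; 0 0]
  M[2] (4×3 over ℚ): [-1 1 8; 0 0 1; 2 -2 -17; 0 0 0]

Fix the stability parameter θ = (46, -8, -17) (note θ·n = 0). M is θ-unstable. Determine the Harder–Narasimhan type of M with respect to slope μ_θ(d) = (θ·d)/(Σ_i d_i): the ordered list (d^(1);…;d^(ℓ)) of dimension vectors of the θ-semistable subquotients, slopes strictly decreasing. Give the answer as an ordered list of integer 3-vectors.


Barcode: M ≅ I[1,2], I[1,3], I[2,3], I[3,3]^2. HN layers by μ_θ (4 steps, strictly decreasing):
  μ^(1)=19; μ^(2)=7; μ^(3)=-25/2; μ^(4)=-17

((1, 1, 0); (1, 1, 1); (0, 1, 1); (0, 0, 2))


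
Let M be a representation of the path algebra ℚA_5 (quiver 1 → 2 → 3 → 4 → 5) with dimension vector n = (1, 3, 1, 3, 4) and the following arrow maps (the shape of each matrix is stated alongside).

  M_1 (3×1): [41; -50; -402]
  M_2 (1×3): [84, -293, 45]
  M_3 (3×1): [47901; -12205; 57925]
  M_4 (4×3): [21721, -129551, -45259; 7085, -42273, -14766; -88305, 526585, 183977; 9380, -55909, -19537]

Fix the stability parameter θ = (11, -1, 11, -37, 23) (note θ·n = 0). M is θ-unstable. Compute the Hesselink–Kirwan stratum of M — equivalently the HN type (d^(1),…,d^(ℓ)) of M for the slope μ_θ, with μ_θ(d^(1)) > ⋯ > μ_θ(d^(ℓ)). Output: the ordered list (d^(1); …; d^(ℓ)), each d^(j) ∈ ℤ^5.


Barcode: M ≅ I[1,5], I[2,2]^2, I[4,5]^2, I[5,5]. HN layers by μ_θ (4 steps, strictly decreasing):
  μ^(1)=23; μ^(2)=-1; μ^(3)=-4; μ^(4)=-37

((0, 0, 0, 0, 4); (0, 2, 0, 0, 0); (1, 1, 1, 1, 0); (0, 0, 0, 2, 0))


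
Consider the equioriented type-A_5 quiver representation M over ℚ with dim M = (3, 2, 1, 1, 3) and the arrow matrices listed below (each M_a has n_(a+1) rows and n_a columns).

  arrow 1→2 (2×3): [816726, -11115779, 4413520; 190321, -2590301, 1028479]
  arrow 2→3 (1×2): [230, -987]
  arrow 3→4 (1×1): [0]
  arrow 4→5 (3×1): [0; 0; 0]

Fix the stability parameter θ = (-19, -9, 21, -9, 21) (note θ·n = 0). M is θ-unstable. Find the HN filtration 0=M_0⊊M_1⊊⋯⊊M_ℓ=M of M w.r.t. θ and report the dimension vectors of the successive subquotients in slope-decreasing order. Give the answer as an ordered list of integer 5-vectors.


Via rank(M_{q-1}∘⋯∘M_p): M ≅ I[1,1], I[1,2], I[1,3], I[4,4], I[5,5]^3.
μ_θ-semistable layers: μ^(1)=21; μ^(2)=-9; μ^(3)=-19

((0, 0, 1, 0, 3); (0, 2, 0, 1, 0); (3, 0, 0, 0, 0))


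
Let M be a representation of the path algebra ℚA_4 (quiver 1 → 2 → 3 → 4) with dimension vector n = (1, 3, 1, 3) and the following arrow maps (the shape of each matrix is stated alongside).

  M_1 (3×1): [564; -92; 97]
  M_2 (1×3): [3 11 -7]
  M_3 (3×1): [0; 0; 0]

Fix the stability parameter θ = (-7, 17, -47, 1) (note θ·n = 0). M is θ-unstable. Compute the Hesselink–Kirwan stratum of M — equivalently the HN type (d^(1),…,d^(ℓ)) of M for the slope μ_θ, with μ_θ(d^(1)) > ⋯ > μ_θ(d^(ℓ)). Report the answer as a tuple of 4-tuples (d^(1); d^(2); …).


Barcode: M ≅ I[1,3], I[2,2]^2, I[4,4]^3. HN layers by μ_θ (3 steps, strictly decreasing):
  μ^(1)=17; μ^(2)=1; μ^(3)=-37/3

((0, 2, 0, 0); (0, 0, 0, 3); (1, 1, 1, 0))


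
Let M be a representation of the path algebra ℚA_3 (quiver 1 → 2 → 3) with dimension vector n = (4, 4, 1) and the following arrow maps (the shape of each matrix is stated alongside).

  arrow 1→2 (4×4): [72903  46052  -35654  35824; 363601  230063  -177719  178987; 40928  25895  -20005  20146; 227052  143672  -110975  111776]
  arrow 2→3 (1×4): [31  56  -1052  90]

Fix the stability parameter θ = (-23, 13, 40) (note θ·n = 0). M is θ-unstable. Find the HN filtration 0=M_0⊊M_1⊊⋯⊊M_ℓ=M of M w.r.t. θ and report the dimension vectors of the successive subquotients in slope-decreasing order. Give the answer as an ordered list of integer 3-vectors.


Barcode: M ≅ I[1,2]^3, I[1,3]. HN layers by μ_θ (3 steps, strictly decreasing):
  μ^(1)=40; μ^(2)=13; μ^(3)=-23

((0, 0, 1); (0, 4, 0); (4, 0, 0))


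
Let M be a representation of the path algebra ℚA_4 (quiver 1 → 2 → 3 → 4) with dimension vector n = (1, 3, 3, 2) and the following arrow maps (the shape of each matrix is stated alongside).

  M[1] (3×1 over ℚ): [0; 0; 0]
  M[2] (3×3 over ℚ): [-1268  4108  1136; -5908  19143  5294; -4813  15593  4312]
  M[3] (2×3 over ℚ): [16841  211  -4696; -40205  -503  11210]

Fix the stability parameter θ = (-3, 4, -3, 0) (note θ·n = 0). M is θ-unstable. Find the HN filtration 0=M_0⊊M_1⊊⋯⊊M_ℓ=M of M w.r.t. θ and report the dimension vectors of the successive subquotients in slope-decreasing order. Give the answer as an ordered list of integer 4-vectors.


Interval decomposition of M: I[1,1], I[2,2], I[2,4]^2, I[3,3].
HN type (ℓ=3): μ^(1)=4; μ^(2)=1/3; μ^(3)=-3

((0, 1, 0, 0); (0, 2, 2, 2); (1, 0, 1, 0))


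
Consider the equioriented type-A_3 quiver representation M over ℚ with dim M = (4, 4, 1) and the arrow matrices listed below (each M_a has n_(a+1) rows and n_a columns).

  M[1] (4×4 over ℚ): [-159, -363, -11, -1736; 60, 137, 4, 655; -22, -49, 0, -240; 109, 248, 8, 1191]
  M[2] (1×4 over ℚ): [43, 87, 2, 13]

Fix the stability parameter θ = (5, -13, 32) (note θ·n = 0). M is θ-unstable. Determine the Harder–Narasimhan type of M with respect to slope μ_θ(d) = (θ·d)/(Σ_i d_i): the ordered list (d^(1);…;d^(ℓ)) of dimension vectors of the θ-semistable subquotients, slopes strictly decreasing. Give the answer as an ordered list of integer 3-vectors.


Via rank(M_{q-1}∘⋯∘M_p): M ≅ I[1,2]^3, I[1,3].
μ_θ-semistable layers: μ^(1)=32; μ^(2)=-4

((0, 0, 1); (4, 4, 0))


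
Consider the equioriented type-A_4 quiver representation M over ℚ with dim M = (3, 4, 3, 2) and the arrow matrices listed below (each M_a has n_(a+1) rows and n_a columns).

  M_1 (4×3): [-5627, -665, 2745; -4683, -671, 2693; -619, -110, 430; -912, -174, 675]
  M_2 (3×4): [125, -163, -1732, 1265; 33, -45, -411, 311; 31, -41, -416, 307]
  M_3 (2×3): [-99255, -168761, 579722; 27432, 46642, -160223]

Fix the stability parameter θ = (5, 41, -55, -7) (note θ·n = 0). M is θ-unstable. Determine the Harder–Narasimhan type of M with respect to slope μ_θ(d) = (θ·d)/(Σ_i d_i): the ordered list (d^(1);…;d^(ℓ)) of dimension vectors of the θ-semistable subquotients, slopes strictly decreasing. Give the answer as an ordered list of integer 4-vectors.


Via rank(M_{q-1}∘⋯∘M_p): M ≅ I[1,2], I[1,4]^2, I[2,2], I[3,3].
μ_θ-semistable layers: μ^(1)=41; μ^(2)=5; μ^(3)=-4; μ^(4)=-55

((0, 2, 0, 0); (1, 0, 0, 0); (2, 2, 2, 2); (0, 0, 1, 0))


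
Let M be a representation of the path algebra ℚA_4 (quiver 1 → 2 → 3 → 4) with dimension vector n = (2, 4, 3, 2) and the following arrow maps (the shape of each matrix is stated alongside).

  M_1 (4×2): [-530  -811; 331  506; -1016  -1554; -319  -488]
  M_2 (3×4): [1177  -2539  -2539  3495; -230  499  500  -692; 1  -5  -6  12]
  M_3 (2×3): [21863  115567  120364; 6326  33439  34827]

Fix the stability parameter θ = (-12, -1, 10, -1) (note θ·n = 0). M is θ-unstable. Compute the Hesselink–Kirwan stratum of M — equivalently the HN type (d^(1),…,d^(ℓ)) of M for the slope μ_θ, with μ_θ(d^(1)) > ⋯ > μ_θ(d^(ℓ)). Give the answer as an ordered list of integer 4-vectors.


Via rank(M_{q-1}∘⋯∘M_p): M ≅ I[1,4]^2, I[2,2], I[2,3].
μ_θ-semistable layers: μ^(1)=10; μ^(2)=9/2; μ^(3)=-1; μ^(4)=-12

((0, 0, 1, 0); (0, 0, 2, 2); (0, 4, 0, 0); (2, 0, 0, 0))


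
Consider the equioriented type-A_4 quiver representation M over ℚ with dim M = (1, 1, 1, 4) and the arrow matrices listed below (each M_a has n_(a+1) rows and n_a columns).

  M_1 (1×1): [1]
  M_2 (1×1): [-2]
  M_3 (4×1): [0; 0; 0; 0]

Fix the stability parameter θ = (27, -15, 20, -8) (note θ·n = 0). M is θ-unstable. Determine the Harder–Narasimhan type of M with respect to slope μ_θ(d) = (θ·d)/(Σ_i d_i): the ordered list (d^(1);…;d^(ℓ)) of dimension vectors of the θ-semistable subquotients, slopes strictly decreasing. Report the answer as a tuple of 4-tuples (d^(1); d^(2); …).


Barcode: M ≅ I[1,3], I[4,4]^4. HN layers by μ_θ (3 steps, strictly decreasing):
  μ^(1)=20; μ^(2)=6; μ^(3)=-8

((0, 0, 1, 0); (1, 1, 0, 0); (0, 0, 0, 4))


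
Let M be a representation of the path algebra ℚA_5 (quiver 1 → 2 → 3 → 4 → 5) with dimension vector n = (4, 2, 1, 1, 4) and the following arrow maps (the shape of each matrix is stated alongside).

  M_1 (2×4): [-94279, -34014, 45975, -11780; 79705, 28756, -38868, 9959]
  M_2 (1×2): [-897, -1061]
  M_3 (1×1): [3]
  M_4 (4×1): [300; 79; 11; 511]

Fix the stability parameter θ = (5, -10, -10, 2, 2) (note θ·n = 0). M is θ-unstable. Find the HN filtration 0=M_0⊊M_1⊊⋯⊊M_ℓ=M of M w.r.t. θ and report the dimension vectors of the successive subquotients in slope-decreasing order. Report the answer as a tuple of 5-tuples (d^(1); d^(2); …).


Via rank(M_{q-1}∘⋯∘M_p): M ≅ I[1,1]^2, I[1,2], I[1,5], I[5,5]^3.
μ_θ-semistable layers: μ^(1)=5; μ^(2)=2; μ^(3)=-5/2; μ^(4)=-5

((2, 0, 0, 0, 0); (0, 0, 0, 1, 4); (1, 1, 0, 0, 0); (1, 1, 1, 0, 0))


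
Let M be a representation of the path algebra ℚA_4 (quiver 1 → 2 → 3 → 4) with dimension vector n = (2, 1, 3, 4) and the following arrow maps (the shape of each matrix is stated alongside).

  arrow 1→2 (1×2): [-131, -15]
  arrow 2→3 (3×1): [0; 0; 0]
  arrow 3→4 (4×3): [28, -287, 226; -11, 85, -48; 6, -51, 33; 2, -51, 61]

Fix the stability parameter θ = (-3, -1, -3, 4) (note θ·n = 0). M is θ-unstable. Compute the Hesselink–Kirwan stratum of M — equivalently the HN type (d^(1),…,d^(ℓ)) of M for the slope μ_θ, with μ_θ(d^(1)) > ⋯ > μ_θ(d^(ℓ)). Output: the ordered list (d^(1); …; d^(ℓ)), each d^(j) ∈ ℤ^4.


Via rank(M_{q-1}∘⋯∘M_p): M ≅ I[1,1], I[1,2], I[3,4]^3, I[4,4].
μ_θ-semistable layers: μ^(1)=4; μ^(2)=-1; μ^(3)=-3

((0, 0, 0, 4); (0, 1, 0, 0); (2, 0, 3, 0))


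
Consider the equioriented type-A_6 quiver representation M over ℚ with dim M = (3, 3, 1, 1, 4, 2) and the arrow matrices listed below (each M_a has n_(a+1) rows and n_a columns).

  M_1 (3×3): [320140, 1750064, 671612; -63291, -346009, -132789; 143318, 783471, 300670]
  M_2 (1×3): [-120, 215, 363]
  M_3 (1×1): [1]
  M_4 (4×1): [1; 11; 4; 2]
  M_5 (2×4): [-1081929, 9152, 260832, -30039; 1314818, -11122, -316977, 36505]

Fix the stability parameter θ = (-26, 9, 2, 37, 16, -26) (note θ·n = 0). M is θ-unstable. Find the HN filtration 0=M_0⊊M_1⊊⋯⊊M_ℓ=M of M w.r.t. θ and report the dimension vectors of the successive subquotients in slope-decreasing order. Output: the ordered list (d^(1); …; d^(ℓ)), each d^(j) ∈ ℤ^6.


Interval decomposition of M: I[1,2]^2, I[1,6], I[5,5]^2, I[5,6].
HN type (ℓ=5): μ^(1)=16; μ^(2)=9; μ^(3)=11/2; μ^(4)=-5; μ^(5)=-26

((0, 0, 0, 0, 2, 0); (0, 2, 0, 1, 1, 1); (0, 1, 1, 0, 0, 0); (0, 0, 0, 0, 1, 1); (3, 0, 0, 0, 0, 0))


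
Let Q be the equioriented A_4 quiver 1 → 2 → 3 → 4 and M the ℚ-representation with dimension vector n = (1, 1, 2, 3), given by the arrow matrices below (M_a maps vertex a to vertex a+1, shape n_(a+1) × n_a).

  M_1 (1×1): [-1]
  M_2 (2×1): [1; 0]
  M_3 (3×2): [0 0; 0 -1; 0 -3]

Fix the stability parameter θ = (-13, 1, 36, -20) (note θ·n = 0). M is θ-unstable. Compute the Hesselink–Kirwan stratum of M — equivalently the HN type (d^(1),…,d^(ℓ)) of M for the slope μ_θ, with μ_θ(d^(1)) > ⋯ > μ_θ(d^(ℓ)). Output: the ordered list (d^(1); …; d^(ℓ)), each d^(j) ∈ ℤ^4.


Via rank(M_{q-1}∘⋯∘M_p): M ≅ I[1,3], I[3,4], I[4,4]^2.
μ_θ-semistable layers: μ^(1)=36; μ^(2)=8; μ^(3)=1; μ^(4)=-13; μ^(5)=-20

((0, 0, 1, 0); (0, 0, 1, 1); (0, 1, 0, 0); (1, 0, 0, 0); (0, 0, 0, 2))


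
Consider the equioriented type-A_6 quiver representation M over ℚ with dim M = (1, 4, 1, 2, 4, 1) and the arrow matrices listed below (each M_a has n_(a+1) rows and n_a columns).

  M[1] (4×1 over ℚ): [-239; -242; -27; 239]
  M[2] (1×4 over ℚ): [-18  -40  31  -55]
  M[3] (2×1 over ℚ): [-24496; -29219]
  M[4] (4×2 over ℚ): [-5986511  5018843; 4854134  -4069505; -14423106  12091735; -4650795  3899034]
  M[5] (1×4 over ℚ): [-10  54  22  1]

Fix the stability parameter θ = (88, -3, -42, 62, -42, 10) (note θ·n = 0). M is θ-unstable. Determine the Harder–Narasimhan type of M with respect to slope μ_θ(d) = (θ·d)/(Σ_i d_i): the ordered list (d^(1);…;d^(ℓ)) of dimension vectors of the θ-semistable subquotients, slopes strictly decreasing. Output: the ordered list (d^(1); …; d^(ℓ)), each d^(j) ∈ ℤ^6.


Barcode: M ≅ I[1,2], I[2,2]^2, I[2,5], I[4,6], I[5,5]^2. HN layers by μ_θ (5 steps, strictly decreasing):
  μ^(1)=85/2; μ^(2)=10; μ^(3)=-3; μ^(4)=-45/2; μ^(5)=-42

((1, 1, 0, 0, 0, 0); (0, 0, 0, 2, 2, 1); (0, 2, 0, 0, 0, 0); (0, 1, 1, 0, 0, 0); (0, 0, 0, 0, 2, 0))


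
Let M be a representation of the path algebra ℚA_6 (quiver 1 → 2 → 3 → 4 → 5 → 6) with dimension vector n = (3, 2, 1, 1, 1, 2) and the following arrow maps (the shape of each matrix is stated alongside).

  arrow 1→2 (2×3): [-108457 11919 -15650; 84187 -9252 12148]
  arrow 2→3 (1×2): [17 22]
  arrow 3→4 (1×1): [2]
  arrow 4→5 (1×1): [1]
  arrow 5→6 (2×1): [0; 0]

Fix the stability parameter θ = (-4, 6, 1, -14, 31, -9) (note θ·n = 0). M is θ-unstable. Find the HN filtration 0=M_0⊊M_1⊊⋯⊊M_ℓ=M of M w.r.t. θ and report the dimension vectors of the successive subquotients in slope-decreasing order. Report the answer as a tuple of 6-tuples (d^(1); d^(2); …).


Via rank(M_{q-1}∘⋯∘M_p): M ≅ I[1,1], I[1,2], I[1,5], I[6,6]^2.
μ_θ-semistable layers: μ^(1)=31; μ^(2)=6; μ^(3)=-7/3; μ^(4)=-4; μ^(5)=-9

((0, 0, 0, 0, 1, 0); (0, 1, 0, 0, 0, 0); (0, 1, 1, 1, 0, 0); (3, 0, 0, 0, 0, 0); (0, 0, 0, 0, 0, 2))


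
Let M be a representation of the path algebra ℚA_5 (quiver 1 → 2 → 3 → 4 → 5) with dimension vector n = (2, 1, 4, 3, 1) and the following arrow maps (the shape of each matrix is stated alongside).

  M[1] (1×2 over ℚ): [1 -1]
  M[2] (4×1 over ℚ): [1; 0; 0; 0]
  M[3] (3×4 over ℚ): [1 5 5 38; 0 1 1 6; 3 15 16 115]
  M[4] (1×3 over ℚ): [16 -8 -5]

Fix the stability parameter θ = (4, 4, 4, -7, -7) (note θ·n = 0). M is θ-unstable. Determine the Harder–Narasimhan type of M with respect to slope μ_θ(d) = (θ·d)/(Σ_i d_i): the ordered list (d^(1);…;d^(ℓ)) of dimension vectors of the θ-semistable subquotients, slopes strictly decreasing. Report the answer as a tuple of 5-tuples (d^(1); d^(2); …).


Via rank(M_{q-1}∘⋯∘M_p): M ≅ I[1,1], I[1,5], I[3,3], I[3,4]^2.
μ_θ-semistable layers: μ^(1)=4; μ^(2)=-2/5; μ^(3)=-3/2

((1, 0, 1, 0, 0); (1, 1, 1, 1, 1); (0, 0, 2, 2, 0))


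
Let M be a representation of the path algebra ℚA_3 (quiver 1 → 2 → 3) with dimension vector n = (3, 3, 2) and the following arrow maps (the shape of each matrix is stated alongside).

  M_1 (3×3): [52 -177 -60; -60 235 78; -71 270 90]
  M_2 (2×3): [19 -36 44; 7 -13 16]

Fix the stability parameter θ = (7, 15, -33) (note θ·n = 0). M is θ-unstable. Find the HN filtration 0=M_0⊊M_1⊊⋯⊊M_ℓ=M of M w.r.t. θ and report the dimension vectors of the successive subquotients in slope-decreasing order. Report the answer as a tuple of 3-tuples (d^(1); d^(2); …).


Via rank(M_{q-1}∘⋯∘M_p): M ≅ I[1,2], I[1,3]^2.
μ_θ-semistable layers: μ^(1)=15; μ^(2)=7; μ^(3)=-11/3

((0, 1, 0); (1, 0, 0); (2, 2, 2))


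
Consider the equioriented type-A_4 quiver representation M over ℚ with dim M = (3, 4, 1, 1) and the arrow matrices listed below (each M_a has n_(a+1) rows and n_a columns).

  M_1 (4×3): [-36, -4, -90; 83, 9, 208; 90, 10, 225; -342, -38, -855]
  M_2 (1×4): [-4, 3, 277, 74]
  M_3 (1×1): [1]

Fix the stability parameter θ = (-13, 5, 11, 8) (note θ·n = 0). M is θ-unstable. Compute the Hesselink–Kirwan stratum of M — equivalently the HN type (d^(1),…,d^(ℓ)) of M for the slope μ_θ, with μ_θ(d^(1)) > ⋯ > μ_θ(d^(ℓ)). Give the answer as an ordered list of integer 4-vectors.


Via rank(M_{q-1}∘⋯∘M_p): M ≅ I[1,1], I[1,2], I[1,4], I[2,2]^2.
μ_θ-semistable layers: μ^(1)=19/2; μ^(2)=5; μ^(3)=-13

((0, 0, 1, 1); (0, 4, 0, 0); (3, 0, 0, 0))


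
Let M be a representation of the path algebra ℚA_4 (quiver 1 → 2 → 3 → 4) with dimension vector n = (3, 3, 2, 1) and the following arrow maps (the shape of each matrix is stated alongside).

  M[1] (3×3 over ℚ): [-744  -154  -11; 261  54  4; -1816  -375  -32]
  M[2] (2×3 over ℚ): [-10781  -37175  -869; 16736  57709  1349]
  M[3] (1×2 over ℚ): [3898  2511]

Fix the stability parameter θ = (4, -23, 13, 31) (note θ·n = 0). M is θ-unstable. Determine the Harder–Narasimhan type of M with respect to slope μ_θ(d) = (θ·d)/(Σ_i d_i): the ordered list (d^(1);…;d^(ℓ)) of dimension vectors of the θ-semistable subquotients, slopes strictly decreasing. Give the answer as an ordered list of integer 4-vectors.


Barcode: M ≅ I[1,2], I[1,3], I[1,4]. HN layers by μ_θ (3 steps, strictly decreasing):
  μ^(1)=31; μ^(2)=13; μ^(3)=-19/2

((0, 0, 0, 1); (0, 0, 2, 0); (3, 3, 0, 0))


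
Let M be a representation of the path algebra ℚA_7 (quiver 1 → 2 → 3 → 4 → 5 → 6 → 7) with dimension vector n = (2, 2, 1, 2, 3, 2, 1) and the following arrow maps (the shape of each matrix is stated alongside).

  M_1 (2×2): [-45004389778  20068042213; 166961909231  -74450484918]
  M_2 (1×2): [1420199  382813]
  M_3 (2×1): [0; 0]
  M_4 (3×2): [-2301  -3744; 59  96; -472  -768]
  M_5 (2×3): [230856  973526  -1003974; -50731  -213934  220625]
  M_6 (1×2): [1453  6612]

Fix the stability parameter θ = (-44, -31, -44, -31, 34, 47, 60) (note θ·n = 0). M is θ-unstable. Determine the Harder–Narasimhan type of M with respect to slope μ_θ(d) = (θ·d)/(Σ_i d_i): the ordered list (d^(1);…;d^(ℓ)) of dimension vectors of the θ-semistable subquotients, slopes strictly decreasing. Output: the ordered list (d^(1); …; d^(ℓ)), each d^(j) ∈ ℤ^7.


Barcode: M ≅ I[1,2], I[1,3], I[4,4], I[4,7], I[5,5], I[5,6]. HN layers by μ_θ (6 steps, strictly decreasing):
  μ^(1)=60; μ^(2)=47; μ^(3)=34; μ^(4)=-31; μ^(5)=-75/2; μ^(6)=-44

((0, 0, 0, 0, 0, 0, 1); (0, 0, 0, 0, 0, 2, 0); (0, 0, 0, 0, 3, 0, 0); (0, 1, 0, 2, 0, 0, 0); (0, 1, 1, 0, 0, 0, 0); (2, 0, 0, 0, 0, 0, 0))


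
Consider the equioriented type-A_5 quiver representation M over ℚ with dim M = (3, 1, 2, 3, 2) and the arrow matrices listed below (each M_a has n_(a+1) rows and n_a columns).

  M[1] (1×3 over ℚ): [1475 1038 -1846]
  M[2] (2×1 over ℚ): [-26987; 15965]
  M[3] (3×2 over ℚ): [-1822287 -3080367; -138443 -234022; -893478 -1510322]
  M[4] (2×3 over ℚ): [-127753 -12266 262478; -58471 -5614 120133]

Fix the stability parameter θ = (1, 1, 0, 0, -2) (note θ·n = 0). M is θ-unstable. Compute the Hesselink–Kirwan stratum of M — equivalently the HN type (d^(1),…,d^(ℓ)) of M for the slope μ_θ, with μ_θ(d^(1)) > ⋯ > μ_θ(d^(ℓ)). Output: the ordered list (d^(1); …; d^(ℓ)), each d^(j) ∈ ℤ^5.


Barcode: M ≅ I[1,1]^2, I[1,4], I[3,5], I[4,5]. HN layers by μ_θ (4 steps, strictly decreasing):
  μ^(1)=1; μ^(2)=1/2; μ^(3)=-2/3; μ^(4)=-1

((2, 0, 0, 0, 0); (1, 1, 1, 1, 0); (0, 0, 1, 1, 1); (0, 0, 0, 1, 1))


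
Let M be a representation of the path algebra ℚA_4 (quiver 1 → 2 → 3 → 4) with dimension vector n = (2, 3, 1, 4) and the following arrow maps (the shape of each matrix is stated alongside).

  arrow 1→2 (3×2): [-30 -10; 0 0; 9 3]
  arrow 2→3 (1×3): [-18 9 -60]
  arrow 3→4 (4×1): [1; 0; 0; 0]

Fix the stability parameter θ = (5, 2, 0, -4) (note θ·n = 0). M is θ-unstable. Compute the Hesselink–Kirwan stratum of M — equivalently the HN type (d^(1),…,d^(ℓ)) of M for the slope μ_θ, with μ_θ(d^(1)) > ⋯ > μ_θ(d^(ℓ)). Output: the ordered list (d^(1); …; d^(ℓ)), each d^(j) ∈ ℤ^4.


Via rank(M_{q-1}∘⋯∘M_p): M ≅ I[1,1], I[1,2], I[2,2], I[2,4], I[4,4]^3.
μ_θ-semistable layers: μ^(1)=5; μ^(2)=7/2; μ^(3)=2; μ^(4)=-2/3; μ^(5)=-4

((1, 0, 0, 0); (1, 1, 0, 0); (0, 1, 0, 0); (0, 1, 1, 1); (0, 0, 0, 3))


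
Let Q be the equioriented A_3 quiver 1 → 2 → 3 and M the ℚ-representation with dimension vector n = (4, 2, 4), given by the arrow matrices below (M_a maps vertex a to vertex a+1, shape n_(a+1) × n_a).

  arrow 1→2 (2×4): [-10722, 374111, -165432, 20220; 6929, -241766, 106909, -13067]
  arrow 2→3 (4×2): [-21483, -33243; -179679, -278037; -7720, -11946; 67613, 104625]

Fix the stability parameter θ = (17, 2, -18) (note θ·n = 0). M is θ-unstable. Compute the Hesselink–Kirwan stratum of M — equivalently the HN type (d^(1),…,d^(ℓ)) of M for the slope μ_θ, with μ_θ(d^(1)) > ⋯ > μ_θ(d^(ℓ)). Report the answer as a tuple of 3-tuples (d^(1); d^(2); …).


Via rank(M_{q-1}∘⋯∘M_p): M ≅ I[1,1]^2, I[1,3]^2, I[3,3]^2.
μ_θ-semistable layers: μ^(1)=17; μ^(2)=1/3; μ^(3)=-18

((2, 0, 0); (2, 2, 2); (0, 0, 2))


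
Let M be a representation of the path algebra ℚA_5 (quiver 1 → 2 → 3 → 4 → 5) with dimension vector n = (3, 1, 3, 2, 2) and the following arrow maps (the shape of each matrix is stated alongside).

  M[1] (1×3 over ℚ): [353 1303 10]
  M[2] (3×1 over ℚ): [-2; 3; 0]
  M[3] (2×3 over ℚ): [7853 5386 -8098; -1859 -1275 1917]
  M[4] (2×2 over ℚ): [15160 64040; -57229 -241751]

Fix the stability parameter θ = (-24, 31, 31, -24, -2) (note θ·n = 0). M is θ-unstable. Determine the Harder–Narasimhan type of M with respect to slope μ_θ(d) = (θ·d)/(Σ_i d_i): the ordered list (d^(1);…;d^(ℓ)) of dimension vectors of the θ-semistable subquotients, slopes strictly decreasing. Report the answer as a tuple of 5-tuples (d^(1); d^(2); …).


Interval decomposition of M: I[1,1]^2, I[1,5], I[3,3], I[3,4], I[5,5].
HN type (ℓ=5): μ^(1)=31; μ^(2)=9; μ^(3)=7/2; μ^(4)=-2; μ^(5)=-24

((0, 0, 1, 0, 0); (0, 1, 1, 1, 1); (0, 0, 1, 1, 0); (0, 0, 0, 0, 1); (3, 0, 0, 0, 0))


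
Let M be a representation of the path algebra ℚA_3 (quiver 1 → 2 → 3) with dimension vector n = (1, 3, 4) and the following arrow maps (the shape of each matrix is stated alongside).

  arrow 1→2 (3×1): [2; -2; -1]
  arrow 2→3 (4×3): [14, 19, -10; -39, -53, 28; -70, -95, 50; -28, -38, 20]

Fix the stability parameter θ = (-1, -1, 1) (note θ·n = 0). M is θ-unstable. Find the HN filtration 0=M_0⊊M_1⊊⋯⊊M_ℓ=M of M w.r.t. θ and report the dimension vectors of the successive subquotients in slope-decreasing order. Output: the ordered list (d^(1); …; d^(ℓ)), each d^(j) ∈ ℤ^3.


Barcode: M ≅ I[1,2], I[2,3]^2, I[3,3]^2. HN layers by μ_θ (2 steps, strictly decreasing):
  μ^(1)=1; μ^(2)=-1

((0, 0, 4); (1, 3, 0))


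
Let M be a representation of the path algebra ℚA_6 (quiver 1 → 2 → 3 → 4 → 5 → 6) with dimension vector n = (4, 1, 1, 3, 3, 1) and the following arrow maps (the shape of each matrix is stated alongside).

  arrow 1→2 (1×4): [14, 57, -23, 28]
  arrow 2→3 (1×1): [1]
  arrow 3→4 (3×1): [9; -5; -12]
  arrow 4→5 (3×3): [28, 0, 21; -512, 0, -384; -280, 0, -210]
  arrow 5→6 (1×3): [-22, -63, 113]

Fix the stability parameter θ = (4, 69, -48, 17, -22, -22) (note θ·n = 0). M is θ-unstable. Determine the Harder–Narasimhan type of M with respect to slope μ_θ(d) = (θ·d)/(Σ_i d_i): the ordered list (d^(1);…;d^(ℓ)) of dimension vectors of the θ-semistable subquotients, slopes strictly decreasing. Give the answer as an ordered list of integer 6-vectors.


Via rank(M_{q-1}∘⋯∘M_p): M ≅ I[1,1]^3, I[1,4], I[4,4], I[4,5], I[5,5], I[5,6].
μ_θ-semistable layers: μ^(1)=17; μ^(2)=21/2; μ^(3)=4; μ^(4)=-5/2; μ^(5)=-22

((0, 0, 0, 2, 0, 0); (0, 1, 1, 0, 0, 0); (4, 0, 0, 0, 0, 0); (0, 0, 0, 1, 1, 0); (0, 0, 0, 0, 2, 1))


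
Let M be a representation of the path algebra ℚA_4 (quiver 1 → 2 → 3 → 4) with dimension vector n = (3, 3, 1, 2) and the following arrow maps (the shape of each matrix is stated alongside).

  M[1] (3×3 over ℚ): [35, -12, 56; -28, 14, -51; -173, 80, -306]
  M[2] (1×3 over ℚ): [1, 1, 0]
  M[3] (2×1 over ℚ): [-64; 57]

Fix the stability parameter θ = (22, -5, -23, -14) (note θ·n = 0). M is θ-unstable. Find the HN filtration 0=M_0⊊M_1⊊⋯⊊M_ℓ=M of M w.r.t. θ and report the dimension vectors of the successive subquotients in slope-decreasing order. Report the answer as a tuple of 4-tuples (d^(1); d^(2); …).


Interval decomposition of M: I[1,2]^2, I[1,4], I[4,4].
HN type (ℓ=3): μ^(1)=17/2; μ^(2)=-5; μ^(3)=-14

((2, 2, 0, 0); (1, 1, 1, 1); (0, 0, 0, 1))


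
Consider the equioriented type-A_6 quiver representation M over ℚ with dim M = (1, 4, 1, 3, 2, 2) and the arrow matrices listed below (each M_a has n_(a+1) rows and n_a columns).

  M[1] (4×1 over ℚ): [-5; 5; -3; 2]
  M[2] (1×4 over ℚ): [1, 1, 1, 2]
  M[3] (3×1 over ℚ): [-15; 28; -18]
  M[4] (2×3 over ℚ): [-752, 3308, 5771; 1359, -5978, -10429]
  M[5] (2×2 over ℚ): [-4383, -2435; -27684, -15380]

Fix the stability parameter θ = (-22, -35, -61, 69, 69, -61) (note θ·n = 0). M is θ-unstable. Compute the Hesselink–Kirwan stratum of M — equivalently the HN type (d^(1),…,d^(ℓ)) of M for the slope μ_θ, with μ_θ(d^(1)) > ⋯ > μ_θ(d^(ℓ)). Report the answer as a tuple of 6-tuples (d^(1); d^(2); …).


Barcode: M ≅ I[1,6], I[2,2]^3, I[4,4], I[4,5], I[6,6]. HN layers by μ_θ (5 steps, strictly decreasing):
  μ^(1)=69; μ^(2)=77/3; μ^(3)=-35; μ^(4)=-118/3; μ^(5)=-61

((0, 0, 0, 2, 1, 0); (0, 0, 0, 1, 1, 1); (0, 3, 0, 0, 0, 0); (1, 1, 1, 0, 0, 0); (0, 0, 0, 0, 0, 1))


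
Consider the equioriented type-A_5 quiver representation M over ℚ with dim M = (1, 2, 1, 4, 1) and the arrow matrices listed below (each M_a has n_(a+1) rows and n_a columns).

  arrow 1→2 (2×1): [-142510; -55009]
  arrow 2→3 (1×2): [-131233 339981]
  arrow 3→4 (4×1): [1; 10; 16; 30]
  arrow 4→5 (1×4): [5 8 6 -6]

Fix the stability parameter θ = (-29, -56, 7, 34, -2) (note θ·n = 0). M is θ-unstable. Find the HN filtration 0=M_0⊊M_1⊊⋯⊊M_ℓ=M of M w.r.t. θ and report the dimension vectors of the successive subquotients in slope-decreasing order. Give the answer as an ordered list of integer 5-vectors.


Barcode: M ≅ I[1,5], I[2,2], I[4,4]^3. HN layers by μ_θ (5 steps, strictly decreasing):
  μ^(1)=34; μ^(2)=16; μ^(3)=7; μ^(4)=-85/2; μ^(5)=-56

((0, 0, 0, 3, 0); (0, 0, 0, 1, 1); (0, 0, 1, 0, 0); (1, 1, 0, 0, 0); (0, 1, 0, 0, 0))


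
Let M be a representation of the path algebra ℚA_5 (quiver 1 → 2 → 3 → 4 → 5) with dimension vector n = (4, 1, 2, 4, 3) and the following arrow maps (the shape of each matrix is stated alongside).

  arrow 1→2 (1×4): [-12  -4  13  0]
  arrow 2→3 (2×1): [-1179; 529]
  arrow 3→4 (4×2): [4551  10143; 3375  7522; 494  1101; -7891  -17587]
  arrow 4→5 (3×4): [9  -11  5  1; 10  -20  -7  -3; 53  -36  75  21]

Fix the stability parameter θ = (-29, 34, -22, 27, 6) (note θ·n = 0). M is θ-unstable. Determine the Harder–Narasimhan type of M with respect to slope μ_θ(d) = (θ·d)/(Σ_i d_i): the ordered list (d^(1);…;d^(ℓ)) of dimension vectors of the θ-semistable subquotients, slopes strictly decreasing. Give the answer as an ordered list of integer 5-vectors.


Interval decomposition of M: I[1,1]^3, I[1,5], I[3,5], I[4,4], I[4,5].
HN type (ℓ=5): μ^(1)=27; μ^(2)=33/2; μ^(3)=6; μ^(4)=-22; μ^(5)=-29

((0, 0, 0, 1, 0); (0, 0, 0, 3, 3); (0, 1, 1, 0, 0); (0, 0, 1, 0, 0); (4, 0, 0, 0, 0))


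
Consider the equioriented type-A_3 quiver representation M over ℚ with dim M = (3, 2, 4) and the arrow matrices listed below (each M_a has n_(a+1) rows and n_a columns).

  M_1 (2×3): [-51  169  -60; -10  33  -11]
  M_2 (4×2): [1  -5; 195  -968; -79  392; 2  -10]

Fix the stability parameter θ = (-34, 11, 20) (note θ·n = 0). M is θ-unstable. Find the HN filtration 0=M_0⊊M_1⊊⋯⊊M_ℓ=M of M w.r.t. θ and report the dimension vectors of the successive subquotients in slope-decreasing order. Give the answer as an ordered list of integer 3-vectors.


Via rank(M_{q-1}∘⋯∘M_p): M ≅ I[1,1], I[1,3]^2, I[3,3]^2.
μ_θ-semistable layers: μ^(1)=20; μ^(2)=11; μ^(3)=-34

((0, 0, 4); (0, 2, 0); (3, 0, 0))


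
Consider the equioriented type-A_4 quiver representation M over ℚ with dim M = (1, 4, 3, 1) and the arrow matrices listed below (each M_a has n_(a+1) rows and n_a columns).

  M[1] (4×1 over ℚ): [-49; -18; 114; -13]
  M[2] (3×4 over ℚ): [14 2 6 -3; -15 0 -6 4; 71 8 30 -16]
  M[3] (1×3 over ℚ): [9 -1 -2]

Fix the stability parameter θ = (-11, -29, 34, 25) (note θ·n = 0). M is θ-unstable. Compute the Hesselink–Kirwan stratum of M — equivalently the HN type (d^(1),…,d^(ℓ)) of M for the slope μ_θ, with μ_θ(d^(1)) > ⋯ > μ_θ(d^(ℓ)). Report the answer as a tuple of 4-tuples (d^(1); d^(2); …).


Interval decomposition of M: I[1,3], I[2,2]^2, I[2,4], I[3,3].
HN type (ℓ=4): μ^(1)=34; μ^(2)=59/2; μ^(3)=-20; μ^(4)=-29

((0, 0, 2, 0); (0, 0, 1, 1); (1, 1, 0, 0); (0, 3, 0, 0))


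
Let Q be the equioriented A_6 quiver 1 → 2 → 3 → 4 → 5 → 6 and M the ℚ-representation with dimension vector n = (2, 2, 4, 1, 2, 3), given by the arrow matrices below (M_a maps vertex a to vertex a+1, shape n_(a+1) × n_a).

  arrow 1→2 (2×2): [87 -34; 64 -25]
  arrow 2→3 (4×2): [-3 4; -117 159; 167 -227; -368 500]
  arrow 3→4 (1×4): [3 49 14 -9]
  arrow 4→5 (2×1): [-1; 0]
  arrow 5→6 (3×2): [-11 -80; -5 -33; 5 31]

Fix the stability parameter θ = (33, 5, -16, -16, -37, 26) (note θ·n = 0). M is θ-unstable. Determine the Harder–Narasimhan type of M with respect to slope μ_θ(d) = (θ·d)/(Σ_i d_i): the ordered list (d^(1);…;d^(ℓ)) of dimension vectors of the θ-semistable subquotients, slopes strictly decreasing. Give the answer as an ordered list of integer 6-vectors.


Via rank(M_{q-1}∘⋯∘M_p): M ≅ I[1,3], I[1,6], I[3,3]^2, I[5,6], I[6,6].
μ_θ-semistable layers: μ^(1)=26; μ^(2)=22/3; μ^(3)=-31/5; μ^(4)=-16; μ^(5)=-37

((0, 0, 0, 0, 0, 3); (1, 1, 1, 0, 0, 0); (1, 1, 1, 1, 1, 0); (0, 0, 2, 0, 0, 0); (0, 0, 0, 0, 1, 0))


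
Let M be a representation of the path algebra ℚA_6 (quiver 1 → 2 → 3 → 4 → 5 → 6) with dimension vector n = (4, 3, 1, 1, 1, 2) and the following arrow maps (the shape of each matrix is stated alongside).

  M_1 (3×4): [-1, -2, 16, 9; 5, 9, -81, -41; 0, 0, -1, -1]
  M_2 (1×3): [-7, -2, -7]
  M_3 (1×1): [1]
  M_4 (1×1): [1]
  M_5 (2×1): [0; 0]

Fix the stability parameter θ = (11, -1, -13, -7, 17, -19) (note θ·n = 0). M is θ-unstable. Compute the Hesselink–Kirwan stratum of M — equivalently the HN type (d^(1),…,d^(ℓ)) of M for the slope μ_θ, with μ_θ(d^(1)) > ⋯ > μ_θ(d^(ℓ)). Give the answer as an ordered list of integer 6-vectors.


Via rank(M_{q-1}∘⋯∘M_p): M ≅ I[1,1], I[1,2]^2, I[1,5], I[6,6]^2.
μ_θ-semistable layers: μ^(1)=17; μ^(2)=11; μ^(3)=5; μ^(4)=-5/2; μ^(5)=-19

((0, 0, 0, 0, 1, 0); (1, 0, 0, 0, 0, 0); (2, 2, 0, 0, 0, 0); (1, 1, 1, 1, 0, 0); (0, 0, 0, 0, 0, 2))


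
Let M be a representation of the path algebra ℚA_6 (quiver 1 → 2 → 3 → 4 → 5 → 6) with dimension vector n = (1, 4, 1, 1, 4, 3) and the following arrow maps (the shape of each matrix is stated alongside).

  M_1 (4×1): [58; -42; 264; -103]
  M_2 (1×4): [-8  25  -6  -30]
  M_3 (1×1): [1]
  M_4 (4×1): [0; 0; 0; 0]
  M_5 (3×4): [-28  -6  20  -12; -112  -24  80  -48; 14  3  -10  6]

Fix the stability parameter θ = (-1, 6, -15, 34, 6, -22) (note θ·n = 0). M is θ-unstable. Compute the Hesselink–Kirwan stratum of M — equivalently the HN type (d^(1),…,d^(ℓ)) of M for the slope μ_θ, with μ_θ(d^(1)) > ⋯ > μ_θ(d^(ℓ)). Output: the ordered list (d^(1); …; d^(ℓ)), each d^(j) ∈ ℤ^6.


Barcode: M ≅ I[1,4], I[2,2]^3, I[5,5]^3, I[5,6], I[6,6]^2. HN layers by μ_θ (5 steps, strictly decreasing):
  μ^(1)=34; μ^(2)=6; μ^(3)=-10/3; μ^(4)=-8; μ^(5)=-22

((0, 0, 0, 1, 0, 0); (0, 3, 0, 0, 3, 0); (1, 1, 1, 0, 0, 0); (0, 0, 0, 0, 1, 1); (0, 0, 0, 0, 0, 2))
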